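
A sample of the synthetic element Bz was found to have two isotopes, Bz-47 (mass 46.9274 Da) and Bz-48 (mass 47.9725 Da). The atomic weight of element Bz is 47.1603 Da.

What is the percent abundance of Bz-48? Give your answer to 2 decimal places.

22.28%

Writing the weighted mean with unknown fraction x of Bz-47:
46.9274·x + 47.9725·(1 − x) = 47.1603
(46.9274 − 47.9725)·x = 47.1603 − 47.9725
x = -0.8122 / -1.0451 = 0.77715 → 77.72% Bz-47, 22.28% Bz-48.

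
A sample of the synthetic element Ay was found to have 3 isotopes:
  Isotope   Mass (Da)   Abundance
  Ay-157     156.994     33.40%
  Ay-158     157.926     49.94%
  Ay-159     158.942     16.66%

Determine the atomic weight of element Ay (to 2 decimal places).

157.78 Da

The abundance-weighted mean is 0.3340 × 156.994 + 0.4994 × 157.926 + 0.1666 × 158.942
= 52.4360 + 78.8682 + 26.4797 = 157.7839 Da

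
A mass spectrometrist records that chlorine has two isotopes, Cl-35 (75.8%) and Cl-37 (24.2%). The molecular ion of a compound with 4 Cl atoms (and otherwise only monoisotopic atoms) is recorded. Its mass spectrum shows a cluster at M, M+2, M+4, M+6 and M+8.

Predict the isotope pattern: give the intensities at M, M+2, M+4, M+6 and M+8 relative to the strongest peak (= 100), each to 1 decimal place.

78.3 : 100.0 : 47.9 : 10.2 : 0.8

Each Cl atom is independently Cl-35 (p = 0.758) or Cl-37 (q = 0.242); the cluster is the binomial expansion (p + q)^4.
P(M) = 0.758^4 = 0.330124
P(M+2) = 4 × 0.758^3 × 0.242^1 = 0.421583
P(M+4) = 6 × 0.758^2 × 0.242^2 = 0.201893
P(M+6) = 4 × 0.758^1 × 0.242^3 = 0.042971
P(M+8) = 0.242^4 = 0.003430
The M+2 peak is largest (0.421583); scaling to 100 gives 78.3 : 100.0 : 47.9 : 10.2 : 0.8.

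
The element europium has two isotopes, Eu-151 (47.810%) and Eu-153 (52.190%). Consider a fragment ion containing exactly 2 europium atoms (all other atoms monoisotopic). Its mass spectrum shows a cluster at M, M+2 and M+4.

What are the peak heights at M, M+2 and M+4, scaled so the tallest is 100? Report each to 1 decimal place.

45.8 : 100.0 : 54.6

Each Eu atom is independently Eu-151 (p = 0.47810) or Eu-153 (q = 0.52190); the cluster is the binomial expansion (p + q)^2.
P(M) = 0.47810^2 = 0.228580
P(M+2) = 2 × 0.47810^1 × 0.52190^1 = 0.499041
P(M+4) = 0.52190^2 = 0.272380
The M+2 peak is largest (0.499041); scaling to 100 gives 45.8 : 100.0 : 54.6.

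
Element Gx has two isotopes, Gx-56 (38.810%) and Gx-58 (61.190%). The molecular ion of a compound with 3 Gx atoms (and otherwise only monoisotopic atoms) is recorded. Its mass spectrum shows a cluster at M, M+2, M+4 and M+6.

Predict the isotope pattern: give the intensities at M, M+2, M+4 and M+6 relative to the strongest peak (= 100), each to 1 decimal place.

Expanding (0.38810 + 0.61190)^3:
P(M) = 0.38810^3 = 0.058456
P(M+2) = 3 × 0.38810^2 × 0.61190^1 = 0.276496
P(M+4) = 3 × 0.38810^1 × 0.61190^2 = 0.435939
P(M+6) = 0.61190^3 = 0.229109
The M+4 peak is largest (0.435939); scaling to 100 gives 13.4 : 63.4 : 100.0 : 52.6.

13.4 : 63.4 : 100.0 : 52.6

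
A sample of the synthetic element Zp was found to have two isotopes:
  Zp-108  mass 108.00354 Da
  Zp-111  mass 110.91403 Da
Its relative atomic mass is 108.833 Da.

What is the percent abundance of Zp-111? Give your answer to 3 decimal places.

28.499%

With x = fraction of Zp-108 (so Zp-111 is 1 − x):
108.00354·x + 110.91403·(1 − x) = 108.833
(108.00354 − 110.91403)·x = 108.833 − 110.91403
x = -2.08103 / -2.91049 = 0.71501 → 71.501% Zp-108, 28.499% Zp-111.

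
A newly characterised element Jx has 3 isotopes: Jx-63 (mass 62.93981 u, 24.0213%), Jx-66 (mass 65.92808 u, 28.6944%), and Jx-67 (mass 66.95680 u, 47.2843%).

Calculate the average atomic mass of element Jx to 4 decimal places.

65.6967 u

Weight each isotope mass by its fractional abundance: 0.240213 × 62.93981 + 0.286944 × 65.92808 + 0.472843 × 66.95680
= 15.118961 + 18.917667 + 31.660054 = 65.696682 u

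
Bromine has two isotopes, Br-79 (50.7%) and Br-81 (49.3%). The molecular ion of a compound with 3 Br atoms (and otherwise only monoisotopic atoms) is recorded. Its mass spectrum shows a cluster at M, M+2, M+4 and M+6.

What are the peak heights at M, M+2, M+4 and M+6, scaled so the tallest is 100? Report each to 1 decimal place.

Expanding (0.507 + 0.493)^3:
P(M) = 0.507^3 = 0.130324
P(M+2) = 3 × 0.507^2 × 0.493^1 = 0.380175
P(M+4) = 3 × 0.507^1 × 0.493^2 = 0.369678
P(M+6) = 0.493^3 = 0.119823
The M+2 peak is largest (0.380175); scaling to 100 gives 34.3 : 100.0 : 97.2 : 31.5.

34.3 : 100.0 : 97.2 : 31.5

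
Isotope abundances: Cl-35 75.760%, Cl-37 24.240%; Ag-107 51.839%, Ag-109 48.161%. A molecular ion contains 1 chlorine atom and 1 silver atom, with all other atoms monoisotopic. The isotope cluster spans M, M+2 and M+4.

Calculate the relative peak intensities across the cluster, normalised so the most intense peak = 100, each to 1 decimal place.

Chlorine pattern (n=1): 0.7576 : 0.2424
Silver pattern (n=1): 0.51839 : 0.48161
Convolve the two distributions (both contribute in 2-u steps):
  M: 0.7576×0.51839 = 0.392732
  M+2: 0.7576×0.48161 + 0.2424×0.51839 = 0.490525
  M+4: 0.2424×0.48161 = 0.116742
Scale to base peak (0.490525) = 100: 80.1 : 100.0 : 23.8

80.1 : 100.0 : 23.8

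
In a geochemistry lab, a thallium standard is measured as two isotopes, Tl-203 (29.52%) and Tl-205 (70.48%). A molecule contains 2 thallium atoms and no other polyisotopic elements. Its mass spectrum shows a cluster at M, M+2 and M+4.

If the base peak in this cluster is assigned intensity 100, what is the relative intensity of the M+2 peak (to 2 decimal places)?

83.77

Term probabilities: M 0.0871, M+2 0.4161, M+4 0.4967. Base peak = M+4.
P(M+4) = C(2,2) × 0.2952^0 × 0.7048^2 = 1 × 1.0000 × 0.49674304 = 0.496743 (base)
P(M+2) = C(2,1) × 0.2952^1 × 0.7048^1 = 2 × 0.2952 × 0.7048 = 0.416114
Relative intensity = 0.416114 / 0.496743 × 100 = 83.77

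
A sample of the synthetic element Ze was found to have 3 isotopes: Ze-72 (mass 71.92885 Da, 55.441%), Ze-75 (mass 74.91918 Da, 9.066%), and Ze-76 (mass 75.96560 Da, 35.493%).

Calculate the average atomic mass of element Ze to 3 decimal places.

73.633 Da

Weight each isotope mass by its fractional abundance: 0.55441 × 71.92885 + 0.09066 × 74.91918 + 0.35493 × 75.96560
= 39.878074 + 6.792173 + 26.962470 = 73.632717 Da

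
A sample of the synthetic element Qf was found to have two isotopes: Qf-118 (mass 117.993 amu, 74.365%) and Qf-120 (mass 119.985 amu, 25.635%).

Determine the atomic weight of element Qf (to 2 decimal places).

118.50 amu

The abundance-weighted mean is 0.74365 × 117.993 + 0.25635 × 119.985
= 87.7455 + 30.7582 = 118.5037 amu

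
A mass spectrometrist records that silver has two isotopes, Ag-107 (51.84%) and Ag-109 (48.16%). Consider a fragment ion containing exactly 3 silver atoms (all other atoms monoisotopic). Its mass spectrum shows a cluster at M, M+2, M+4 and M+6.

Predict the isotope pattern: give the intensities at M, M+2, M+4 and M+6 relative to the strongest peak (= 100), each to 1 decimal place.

35.9 : 100.0 : 92.9 : 28.8

The 3 Ag atoms are independent, so intensities follow the terms of (0.5184 + 0.4816)^3.
P(M) = 0.5184^3 = 0.139314
P(M+2) = 3 × 0.5184^2 × 0.4816^1 = 0.388273
P(M+4) = 3 × 0.5184^1 × 0.4816^2 = 0.360711
P(M+6) = 0.4816^3 = 0.111702
The M+2 peak is largest (0.388273); scaling to 100 gives 35.9 : 100.0 : 92.9 : 28.8.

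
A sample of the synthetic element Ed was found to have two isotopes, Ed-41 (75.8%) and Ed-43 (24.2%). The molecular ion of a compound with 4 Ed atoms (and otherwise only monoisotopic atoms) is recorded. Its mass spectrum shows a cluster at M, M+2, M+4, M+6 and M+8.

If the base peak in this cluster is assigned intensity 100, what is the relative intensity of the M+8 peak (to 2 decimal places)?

0.81

(0.758 + 0.242)^4 gives M 0.3301, M+2 0.4216, M+4 0.2019, M+6 0.0430, M+8 0.0034; the largest is M+2.
P(M+2) = C(4,1) × 0.758^3 × 0.242^1 = 4 × 0.43551951 × 0.2420 = 0.421583 (base)
P(M+8) = C(4,4) × 0.758^0 × 0.242^4 = 1 × 1.0000 × 0.00342974 = 0.003430
Relative intensity = 0.003430 / 0.421583 × 100 = 0.81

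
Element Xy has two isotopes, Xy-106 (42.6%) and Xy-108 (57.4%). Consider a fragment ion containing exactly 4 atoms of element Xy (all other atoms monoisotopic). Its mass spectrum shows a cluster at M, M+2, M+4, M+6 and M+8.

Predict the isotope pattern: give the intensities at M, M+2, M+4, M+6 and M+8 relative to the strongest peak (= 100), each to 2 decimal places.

9.18 : 49.48 : 100.00 : 89.83 : 30.26

The 4 Xy atoms are independent, so intensities follow the terms of (0.426 + 0.574)^4.
P(M) = 0.426^4 = 0.032934
P(M+2) = 4 × 0.426^3 × 0.574^1 = 0.177501
P(M+4) = 6 × 0.426^2 × 0.574^2 = 0.358752
P(M+6) = 4 × 0.426^1 × 0.574^3 = 0.322259
P(M+8) = 0.574^4 = 0.108554
The M+4 peak is largest (0.358752); scaling to 100 gives 9.18 : 49.48 : 100.00 : 89.83 : 30.26.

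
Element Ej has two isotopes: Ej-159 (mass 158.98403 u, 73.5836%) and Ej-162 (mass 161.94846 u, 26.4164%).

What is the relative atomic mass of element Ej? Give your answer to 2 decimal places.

Weight each isotope mass by its fractional abundance: 0.735836 × 158.98403 + 0.264164 × 161.94846
= 116.986173 + 42.780953 = 159.767126 u

159.77 u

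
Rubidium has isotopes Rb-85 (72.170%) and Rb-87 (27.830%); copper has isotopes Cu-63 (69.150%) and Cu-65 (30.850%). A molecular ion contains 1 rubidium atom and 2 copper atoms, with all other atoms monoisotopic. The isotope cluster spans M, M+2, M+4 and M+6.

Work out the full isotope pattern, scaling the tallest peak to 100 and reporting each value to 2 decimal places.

Rubidium pattern (n=1): 0.7217 : 0.2783
Copper pattern (n=2): 0.47817225 : 0.4266555 : 0.09517225
Convolve the two distributions (both contribute in 2-u steps):
  M: 0.7217×0.47817225 = 0.345097
  M+2: 0.7217×0.4266555 + 0.2783×0.47817225 = 0.440993
  M+4: 0.7217×0.09517225 + 0.2783×0.4266555 = 0.187424
  M+6: 0.2783×0.09517225 = 0.026486
Scale to base peak (0.440993) = 100: 78.25 : 100.00 : 42.50 : 6.01

78.25 : 100.00 : 42.50 : 6.01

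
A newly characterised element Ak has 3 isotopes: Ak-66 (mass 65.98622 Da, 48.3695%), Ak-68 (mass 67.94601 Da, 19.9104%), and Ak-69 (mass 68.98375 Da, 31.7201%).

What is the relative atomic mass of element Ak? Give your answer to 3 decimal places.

Weight each isotope mass by its fractional abundance: 0.483695 × 65.98622 + 0.199104 × 67.94601 + 0.317201 × 68.98375
= 31.917205 + 13.528322 + 21.881714 = 67.327241 Da

67.327 Da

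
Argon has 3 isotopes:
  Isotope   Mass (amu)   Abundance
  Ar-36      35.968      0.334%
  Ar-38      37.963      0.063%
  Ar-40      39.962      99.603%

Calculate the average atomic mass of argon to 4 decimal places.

39.9474 amu

Weight each isotope mass by its fractional abundance: 0.00334 × 35.968 + 0.00063 × 37.963 + 0.99603 × 39.962
= 0.12013 + 0.02392 + 39.80335 = 39.94740 amu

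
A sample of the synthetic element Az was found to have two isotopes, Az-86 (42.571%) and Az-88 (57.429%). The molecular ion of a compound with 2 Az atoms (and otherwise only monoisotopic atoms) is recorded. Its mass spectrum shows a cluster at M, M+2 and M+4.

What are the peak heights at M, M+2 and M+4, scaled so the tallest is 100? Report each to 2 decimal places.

The 2 Az atoms are independent, so intensities follow the terms of (0.42571 + 0.57429)^2.
P(M) = 0.42571^2 = 0.181229
P(M+2) = 2 × 0.42571^1 × 0.57429^1 = 0.488962
P(M+4) = 0.57429^2 = 0.329809
The M+2 peak is largest (0.488962); scaling to 100 gives 37.06 : 100.00 : 67.45.

37.06 : 100.00 : 67.45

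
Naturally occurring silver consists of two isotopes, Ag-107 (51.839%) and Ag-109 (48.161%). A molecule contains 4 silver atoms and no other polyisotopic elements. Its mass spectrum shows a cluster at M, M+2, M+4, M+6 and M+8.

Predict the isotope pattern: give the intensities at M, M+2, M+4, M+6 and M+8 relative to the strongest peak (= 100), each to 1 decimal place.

The 4 Ag atoms are independent, so intensities follow the terms of (0.51839 + 0.48161)^4.
P(M) = 0.51839^4 = 0.072215
P(M+2) = 4 × 0.51839^3 × 0.48161^1 = 0.268365
P(M+4) = 6 × 0.51839^2 × 0.48161^2 = 0.373986
P(M+6) = 4 × 0.51839^1 × 0.48161^3 = 0.231634
P(M+8) = 0.48161^4 = 0.053800
The M+4 peak is largest (0.373986); scaling to 100 gives 19.3 : 71.8 : 100.0 : 61.9 : 14.4.

19.3 : 71.8 : 100.0 : 61.9 : 14.4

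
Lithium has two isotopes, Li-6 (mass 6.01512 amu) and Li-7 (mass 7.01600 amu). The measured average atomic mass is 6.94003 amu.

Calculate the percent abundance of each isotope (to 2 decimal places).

Li-6: 7.59%, Li-7: 92.41%

Writing the weighted mean with unknown fraction x of Li-6:
6.01512·x + 7.01600·(1 − x) = 6.94003
(6.01512 − 7.01600)·x = 6.94003 − 7.01600
x = -0.07597 / -1.00088 = 0.07590 → 7.59% Li-6, 92.41% Li-7.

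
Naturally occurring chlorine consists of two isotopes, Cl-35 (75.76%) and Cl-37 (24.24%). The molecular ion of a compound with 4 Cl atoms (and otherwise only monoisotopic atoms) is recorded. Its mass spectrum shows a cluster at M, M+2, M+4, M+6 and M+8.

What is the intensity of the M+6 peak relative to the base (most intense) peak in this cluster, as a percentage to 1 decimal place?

10.2%

Term probabilities: M 0.3294, M+2 0.4216, M+4 0.2023, M+6 0.0432, M+8 0.0035. Base peak = M+2.
P(M+2) = C(4,1) × 0.7576^3 × 0.2424^1 = 4 × 0.4348304 × 0.2424 = 0.421612 (base)
P(M+6) = C(4,3) × 0.7576^1 × 0.2424^3 = 4 × 0.7576 × 0.01424288 = 0.043162
Relative intensity = 0.043162 / 0.421612 × 100 = 10.2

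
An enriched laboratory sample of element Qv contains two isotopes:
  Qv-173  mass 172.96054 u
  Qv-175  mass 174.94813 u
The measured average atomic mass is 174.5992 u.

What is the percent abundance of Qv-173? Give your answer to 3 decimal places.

17.555%

Let x be the fractional abundance of Qv-173; then Qv-175 has abundance 1 − x.
172.96054·x + 174.94813·(1 − x) = 174.5992
(172.96054 − 174.94813)·x = 174.5992 − 174.94813
x = -0.34893 / -1.98759 = 0.17555 → 17.555% Qv-173, 82.445% Qv-175.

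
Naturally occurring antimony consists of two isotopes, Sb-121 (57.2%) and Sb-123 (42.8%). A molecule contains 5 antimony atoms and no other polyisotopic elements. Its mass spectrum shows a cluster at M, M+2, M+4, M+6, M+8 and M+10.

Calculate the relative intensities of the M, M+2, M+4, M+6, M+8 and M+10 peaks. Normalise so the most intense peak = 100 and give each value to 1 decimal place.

17.9 : 66.8 : 100.0 : 74.8 : 28.0 : 4.2

The 5 Sb atoms are independent, so intensities follow the terms of (0.572 + 0.428)^5.
P(M) = 0.572^5 = 0.061232
P(M+2) = 5 × 0.572^4 × 0.428^1 = 0.229086
P(M+4) = 10 × 0.572^3 × 0.428^2 = 0.342827
P(M+6) = 10 × 0.572^2 × 0.428^3 = 0.256521
P(M+8) = 5 × 0.572^1 × 0.428^4 = 0.095971
P(M+10) = 0.428^5 = 0.014362
The M+4 peak is largest (0.342827); scaling to 100 gives 17.9 : 66.8 : 100.0 : 74.8 : 28.0 : 4.2.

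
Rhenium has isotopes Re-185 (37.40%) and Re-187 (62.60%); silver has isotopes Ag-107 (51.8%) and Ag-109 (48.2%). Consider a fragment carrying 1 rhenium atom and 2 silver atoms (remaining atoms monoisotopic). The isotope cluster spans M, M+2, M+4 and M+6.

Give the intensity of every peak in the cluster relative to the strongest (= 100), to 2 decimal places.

Rhenium pattern (n=1): 0.3740 : 0.6260
Silver pattern (n=2): 0.268324 : 0.499352 : 0.232324
Convolve the two distributions (both contribute in 2-u steps):
  M: 0.3740×0.268324 = 0.100353
  M+2: 0.3740×0.499352 + 0.6260×0.268324 = 0.354728
  M+4: 0.3740×0.232324 + 0.6260×0.499352 = 0.399484
  M+6: 0.6260×0.232324 = 0.145435
Scale to base peak (0.399484) = 100: 25.12 : 88.80 : 100.00 : 36.41

25.12 : 88.80 : 100.00 : 36.41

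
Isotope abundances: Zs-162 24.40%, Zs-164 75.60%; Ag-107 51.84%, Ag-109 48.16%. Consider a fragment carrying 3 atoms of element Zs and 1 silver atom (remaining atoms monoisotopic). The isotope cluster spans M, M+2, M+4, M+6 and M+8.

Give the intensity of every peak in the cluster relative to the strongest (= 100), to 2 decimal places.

1.77 : 18.10 : 66.26 : 100.00 : 48.91

Element Zs pattern (n=3): 0.01452678 : 0.13502765 : 0.41836435 : 0.43208122
Silver pattern (n=1): 0.5184 : 0.4816
Convolve the two distributions (both contribute in 2-u steps):
  M: 0.01452678×0.5184 = 0.007531
  M+2: 0.01452678×0.4816 + 0.13502765×0.5184 = 0.076994
  M+4: 0.13502765×0.4816 + 0.41836435×0.5184 = 0.281909
  M+6: 0.41836435×0.4816 + 0.43208122×0.5184 = 0.425475
  M+8: 0.43208122×0.4816 = 0.208090
Scale to base peak (0.425475) = 100: 1.77 : 18.10 : 66.26 : 100.00 : 48.91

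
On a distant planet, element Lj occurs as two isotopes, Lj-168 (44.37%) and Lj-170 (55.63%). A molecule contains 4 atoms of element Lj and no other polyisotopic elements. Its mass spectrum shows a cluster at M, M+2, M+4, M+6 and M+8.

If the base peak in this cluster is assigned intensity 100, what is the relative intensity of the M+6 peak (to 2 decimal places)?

83.59

(0.4437 + 0.5563)^4 gives M 0.0388, M+2 0.1944, M+4 0.3656, M+6 0.3055, M+8 0.0958; the largest is M+4.
P(M+4) = C(4,2) × 0.4437^2 × 0.5563^2 = 6 × 0.19686969 × 0.30946969 = 0.365551 (base)
P(M+6) = C(4,3) × 0.4437^1 × 0.5563^3 = 4 × 0.4437 × 0.17215799 = 0.305546
Relative intensity = 0.305546 / 0.365551 × 100 = 83.59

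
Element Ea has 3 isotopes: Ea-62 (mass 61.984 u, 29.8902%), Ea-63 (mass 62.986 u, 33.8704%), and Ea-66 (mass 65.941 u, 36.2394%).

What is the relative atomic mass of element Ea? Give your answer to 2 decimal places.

63.76 u

Ar = Σ fᵢ·mᵢ = 0.298902 × 61.984 + 0.338704 × 62.986 + 0.362394 × 65.941
= 18.5271 + 21.3336 + 23.8966 = 63.7573 u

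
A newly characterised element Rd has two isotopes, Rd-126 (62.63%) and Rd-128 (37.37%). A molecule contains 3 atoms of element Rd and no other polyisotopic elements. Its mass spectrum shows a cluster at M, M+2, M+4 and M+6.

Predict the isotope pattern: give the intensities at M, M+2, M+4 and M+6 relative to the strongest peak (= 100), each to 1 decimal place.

The 3 Rd atoms are independent, so intensities follow the terms of (0.6263 + 0.3737)^3.
P(M) = 0.6263^3 = 0.245667
P(M+2) = 3 × 0.6263^2 × 0.3737^1 = 0.439753
P(M+4) = 3 × 0.6263^1 × 0.3737^2 = 0.262392
P(M+6) = 0.3737^3 = 0.052188
The M+2 peak is largest (0.439753); scaling to 100 gives 55.9 : 100.0 : 59.7 : 11.9.

55.9 : 100.0 : 59.7 : 11.9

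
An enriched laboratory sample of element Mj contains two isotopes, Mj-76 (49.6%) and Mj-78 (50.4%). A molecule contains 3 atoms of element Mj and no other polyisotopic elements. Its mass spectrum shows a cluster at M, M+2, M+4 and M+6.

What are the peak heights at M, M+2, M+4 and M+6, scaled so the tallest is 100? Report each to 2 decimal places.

32.28 : 98.41 : 100.00 : 33.87

The 3 Mj atoms are independent, so intensities follow the terms of (0.496 + 0.504)^3.
P(M) = 0.496^3 = 0.122024
P(M+2) = 3 × 0.496^2 × 0.504^1 = 0.371976
P(M+4) = 3 × 0.496^1 × 0.504^2 = 0.377976
P(M+6) = 0.504^3 = 0.128024
The M+4 peak is largest (0.377976); scaling to 100 gives 32.28 : 98.41 : 100.00 : 33.87.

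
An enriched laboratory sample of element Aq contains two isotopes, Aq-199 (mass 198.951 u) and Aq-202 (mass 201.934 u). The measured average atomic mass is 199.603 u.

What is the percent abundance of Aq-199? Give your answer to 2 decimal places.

78.14%

Writing the weighted mean with unknown fraction x of Aq-199:
198.951·x + 201.934·(1 − x) = 199.603
(198.951 − 201.934)·x = 199.603 − 201.934
x = -2.331 / -2.983 = 0.78143 → 78.14% Aq-199, 21.86% Aq-202.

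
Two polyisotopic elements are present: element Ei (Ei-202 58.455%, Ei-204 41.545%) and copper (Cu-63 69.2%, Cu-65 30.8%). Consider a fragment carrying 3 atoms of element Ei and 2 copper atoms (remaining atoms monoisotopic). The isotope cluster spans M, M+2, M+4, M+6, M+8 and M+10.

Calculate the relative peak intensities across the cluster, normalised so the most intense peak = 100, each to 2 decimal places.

Element Ei pattern (n=3): 0.19973998 : 0.42587618 : 0.30267771 : 0.07170613
Copper pattern (n=2): 0.478864 : 0.426272 : 0.094864
Convolve the two distributions (both contribute in 2-u steps):
  M: 0.19973998×0.478864 = 0.095648
  M+2: 0.19973998×0.426272 + 0.42587618×0.478864 = 0.289080
  M+4: 0.19973998×0.094864 + 0.42587618×0.426272 + 0.30267771×0.478864 = 0.345429
  M+6: 0.42587618×0.094864 + 0.30267771×0.426272 + 0.07170613×0.478864 = 0.203761
  M+8: 0.30267771×0.094864 + 0.07170613×0.426272 = 0.059280
  M+10: 0.07170613×0.094864 = 0.006802
Scale to base peak (0.345429) = 100: 27.69 : 83.69 : 100.00 : 58.99 : 17.16 : 1.97

27.69 : 83.69 : 100.00 : 58.99 : 17.16 : 1.97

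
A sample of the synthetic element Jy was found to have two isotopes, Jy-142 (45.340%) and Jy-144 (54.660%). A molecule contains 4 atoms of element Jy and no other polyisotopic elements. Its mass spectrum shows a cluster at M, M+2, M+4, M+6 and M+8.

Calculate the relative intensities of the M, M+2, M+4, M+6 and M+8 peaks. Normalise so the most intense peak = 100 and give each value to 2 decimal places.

11.47 : 55.30 : 100.00 : 80.37 : 24.22

Expanding (0.45340 + 0.54660)^4:
P(M) = 0.45340^4 = 0.042260
P(M+2) = 4 × 0.45340^3 × 0.54660^1 = 0.203786
P(M+4) = 6 × 0.45340^2 × 0.54660^2 = 0.368514
P(M+6) = 4 × 0.45340^1 × 0.54660^3 = 0.296176
P(M+8) = 0.54660^4 = 0.089264
The M+4 peak is largest (0.368514); scaling to 100 gives 11.47 : 55.30 : 100.00 : 80.37 : 24.22.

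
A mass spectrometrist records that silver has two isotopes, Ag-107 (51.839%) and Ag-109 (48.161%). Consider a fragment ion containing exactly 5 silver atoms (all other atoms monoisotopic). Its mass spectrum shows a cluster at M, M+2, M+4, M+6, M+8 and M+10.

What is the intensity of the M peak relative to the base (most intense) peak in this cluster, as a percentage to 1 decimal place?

11.6%

Term probabilities: M 0.0374, M+2 0.1739, M+4 0.3231, M+6 0.3002, M+8 0.1394, M+10 0.0259. Base peak = M+4.
P(M+4) = C(5,2) × 0.51839^3 × 0.48161^2 = 10 × 0.13930601 × 0.23194819 = 0.323118 (base)
P(M) = C(5,0) × 0.51839^5 × 0.48161^0 = 1 × 0.03743545 × 1.0000 = 0.037435
Relative intensity = 0.037435 / 0.323118 × 100 = 11.6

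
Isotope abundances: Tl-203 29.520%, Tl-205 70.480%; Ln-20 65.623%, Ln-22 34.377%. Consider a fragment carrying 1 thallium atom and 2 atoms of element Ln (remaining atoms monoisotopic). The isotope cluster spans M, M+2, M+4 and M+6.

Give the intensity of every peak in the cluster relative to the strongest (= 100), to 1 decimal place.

Thallium pattern (n=1): 0.2952 : 0.7048
Element Ln pattern (n=2): 0.43063781 : 0.45118437 : 0.11817781
Convolve the two distributions (both contribute in 2-u steps):
  M: 0.2952×0.43063781 = 0.127124
  M+2: 0.2952×0.45118437 + 0.7048×0.43063781 = 0.436703
  M+4: 0.2952×0.11817781 + 0.7048×0.45118437 = 0.352881
  M+6: 0.7048×0.11817781 = 0.083292
Scale to base peak (0.436703) = 100: 29.1 : 100.0 : 80.8 : 19.1

29.1 : 100.0 : 80.8 : 19.1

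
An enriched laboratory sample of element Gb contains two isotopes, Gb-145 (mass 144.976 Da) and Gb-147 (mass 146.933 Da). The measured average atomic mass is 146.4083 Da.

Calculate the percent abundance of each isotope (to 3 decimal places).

Gb-145: 26.811%, Gb-147: 73.189%

Let x be the fractional abundance of Gb-145; then Gb-147 has abundance 1 − x.
144.976·x + 146.933·(1 − x) = 146.4083
(144.976 − 146.933)·x = 146.4083 − 146.933
x = -0.5247 / -1.957 = 0.26811 → 26.811% Gb-145, 73.189% Gb-147.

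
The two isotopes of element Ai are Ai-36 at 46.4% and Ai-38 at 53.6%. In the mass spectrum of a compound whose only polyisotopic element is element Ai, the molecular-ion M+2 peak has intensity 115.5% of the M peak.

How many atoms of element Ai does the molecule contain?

1

With n Ai atoms, P(M+2)/P(M) = C(n,1)·p^(n−1)q / p^n = n·q/p = n · 0.536/0.464.
n = 1.155 × 0.464/0.536 = 1.00 ≈ 1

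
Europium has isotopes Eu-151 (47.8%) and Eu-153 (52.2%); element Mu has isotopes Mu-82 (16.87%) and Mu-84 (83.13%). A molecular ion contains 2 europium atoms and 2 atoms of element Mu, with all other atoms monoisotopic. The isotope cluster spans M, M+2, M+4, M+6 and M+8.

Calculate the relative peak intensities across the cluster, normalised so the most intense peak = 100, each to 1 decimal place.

Europium pattern (n=2): 0.228484 : 0.499032 : 0.272484
Element Mu pattern (n=2): 0.02845969 : 0.28048062 : 0.69105969
Convolve the two distributions (both contribute in 2-u steps):
  M: 0.228484×0.02845969 = 0.006503
  M+2: 0.228484×0.28048062 + 0.499032×0.02845969 = 0.078288
  M+4: 0.228484×0.69105969 + 0.499032×0.28048062 + 0.272484×0.02845969 = 0.305620
  M+6: 0.499032×0.69105969 + 0.272484×0.28048062 = 0.421287
  M+8: 0.272484×0.69105969 = 0.188303
Scale to base peak (0.421287) = 100: 1.5 : 18.6 : 72.5 : 100.0 : 44.7

1.5 : 18.6 : 72.5 : 100.0 : 44.7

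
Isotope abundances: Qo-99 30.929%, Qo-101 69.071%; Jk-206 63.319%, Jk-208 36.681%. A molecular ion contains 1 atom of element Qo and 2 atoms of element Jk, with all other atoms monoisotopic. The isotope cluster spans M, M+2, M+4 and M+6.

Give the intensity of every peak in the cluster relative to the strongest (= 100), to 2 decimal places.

29.48 : 100.00 : 86.18 : 22.10

Element Qo pattern (n=1): 0.30929 : 0.69071
Element Jk pattern (n=2): 0.40092958 : 0.46452085 : 0.13454958
Convolve the two distributions (both contribute in 2-u steps):
  M: 0.30929×0.40092958 = 0.124004
  M+2: 0.30929×0.46452085 + 0.69071×0.40092958 = 0.420598
  M+4: 0.30929×0.13454958 + 0.69071×0.46452085 = 0.362464
  M+6: 0.69071×0.13454958 = 0.092935
Scale to base peak (0.420598) = 100: 29.48 : 100.00 : 86.18 : 22.10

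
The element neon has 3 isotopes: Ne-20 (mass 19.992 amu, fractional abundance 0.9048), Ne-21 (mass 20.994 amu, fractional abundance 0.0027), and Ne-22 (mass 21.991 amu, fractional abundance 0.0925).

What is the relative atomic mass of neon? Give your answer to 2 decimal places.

20.18 amu

The abundance-weighted mean is 0.9048 × 19.992 + 0.0027 × 20.994 + 0.0925 × 21.991
= 18.0888 + 0.0567 + 2.0342 = 20.1797 amu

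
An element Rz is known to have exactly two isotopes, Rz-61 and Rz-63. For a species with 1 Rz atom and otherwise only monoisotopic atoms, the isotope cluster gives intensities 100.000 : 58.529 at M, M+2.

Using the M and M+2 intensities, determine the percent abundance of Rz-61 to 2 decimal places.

Let p = fractional abundance of Rz-61. I(M+2)/I(M) = [C(1,1)·p^0·(1−p)] / p^1 = 1·(1−p)/p = 58.529/100.000 = 0.5853
(1−p)/p = 0.5853/1 = 0.5853  ⇒  p = 1/(1 + 0.5853) = 0.6308
Rz-61: 63.08%, Rz-63: 36.92%.

63.08%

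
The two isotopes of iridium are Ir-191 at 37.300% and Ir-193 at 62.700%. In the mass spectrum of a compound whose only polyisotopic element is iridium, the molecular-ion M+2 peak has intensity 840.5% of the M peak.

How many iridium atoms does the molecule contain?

5

The M+2/M ratio from n Ir atoms is n · q/p = n · 0.62700/0.37300.
n = 8.405 × 0.37300/0.62700 = 5.00 ≈ 5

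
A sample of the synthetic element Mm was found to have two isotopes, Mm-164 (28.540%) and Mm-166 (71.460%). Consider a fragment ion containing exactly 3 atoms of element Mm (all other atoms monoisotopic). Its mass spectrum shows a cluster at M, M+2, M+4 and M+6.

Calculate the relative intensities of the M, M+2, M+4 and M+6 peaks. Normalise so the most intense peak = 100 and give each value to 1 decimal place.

5.3 : 39.9 : 100.0 : 83.5

Each Mm atom is independently Mm-164 (p = 0.28540) or Mm-166 (q = 0.71460); the cluster is the binomial expansion (p + q)^3.
P(M) = 0.28540^3 = 0.023247
P(M+2) = 3 × 0.28540^2 × 0.71460^1 = 0.174619
P(M+4) = 3 × 0.28540^1 × 0.71460^2 = 0.437221
P(M+6) = 0.71460^3 = 0.364913
The M+4 peak is largest (0.437221); scaling to 100 gives 5.3 : 39.9 : 100.0 : 83.5.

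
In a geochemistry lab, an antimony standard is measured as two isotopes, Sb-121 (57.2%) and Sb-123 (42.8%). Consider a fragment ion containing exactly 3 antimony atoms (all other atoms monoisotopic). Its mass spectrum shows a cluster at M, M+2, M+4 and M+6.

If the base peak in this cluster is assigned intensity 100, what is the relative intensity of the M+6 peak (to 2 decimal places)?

18.66

Term probabilities: M 0.1871, M+2 0.4201, M+4 0.3143, M+6 0.0784. Base peak = M+2.
P(M+2) = C(3,1) × 0.572^2 × 0.428^1 = 3 × 0.327184 × 0.4280 = 0.420104 (base)
P(M+6) = C(3,3) × 0.572^0 × 0.428^3 = 1 × 1.0000 × 0.07840275 = 0.078403
Relative intensity = 0.078403 / 0.420104 × 100 = 18.66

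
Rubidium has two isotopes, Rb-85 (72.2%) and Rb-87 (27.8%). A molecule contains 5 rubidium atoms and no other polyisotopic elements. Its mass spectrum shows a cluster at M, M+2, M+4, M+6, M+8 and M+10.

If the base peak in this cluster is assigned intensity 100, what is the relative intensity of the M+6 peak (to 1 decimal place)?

(0.722 + 0.278)^5 gives M 0.1962, M+2 0.3777, M+4 0.2909, M+6 0.1120, M+8 0.0216, M+10 0.0017; the largest is M+2.
P(M+2) = C(5,1) × 0.722^4 × 0.278^1 = 5 × 0.27173701 × 0.2780 = 0.377714 (base)
P(M+6) = C(5,3) × 0.722^2 × 0.278^3 = 10 × 0.521284 × 0.02148495 = 0.111998
Relative intensity = 0.111998 / 0.377714 × 100 = 29.7

29.7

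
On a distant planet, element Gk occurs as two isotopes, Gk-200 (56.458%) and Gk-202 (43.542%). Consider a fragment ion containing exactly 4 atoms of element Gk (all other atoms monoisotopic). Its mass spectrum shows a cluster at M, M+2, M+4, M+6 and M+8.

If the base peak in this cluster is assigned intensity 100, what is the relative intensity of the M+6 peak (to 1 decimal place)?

51.4

Term probabilities: M 0.1016, M+2 0.3134, M+4 0.3626, M+6 0.1864, M+8 0.0359. Base peak = M+4.
P(M+4) = C(4,2) × 0.56458^2 × 0.43542^2 = 6 × 0.31875058 × 0.18959058 = 0.362593 (base)
P(M+6) = C(4,3) × 0.56458^1 × 0.43542^3 = 4 × 0.56458 × 0.08255153 = 0.186428
Relative intensity = 0.186428 / 0.362593 × 100 = 51.4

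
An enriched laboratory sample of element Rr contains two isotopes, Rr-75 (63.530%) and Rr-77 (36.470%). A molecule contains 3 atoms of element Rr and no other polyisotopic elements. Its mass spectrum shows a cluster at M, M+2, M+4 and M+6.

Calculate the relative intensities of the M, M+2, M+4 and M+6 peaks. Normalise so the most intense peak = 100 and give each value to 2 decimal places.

58.07 : 100.00 : 57.41 : 10.98

The 3 Rr atoms are independent, so intensities follow the terms of (0.63530 + 0.36470)^3.
P(M) = 0.63530^3 = 0.256411
P(M+2) = 3 × 0.63530^2 × 0.36470^1 = 0.441585
P(M+4) = 3 × 0.63530^1 × 0.36470^2 = 0.253496
P(M+6) = 0.36470^3 = 0.048507
The M+2 peak is largest (0.441585); scaling to 100 gives 58.07 : 100.00 : 57.41 : 10.98.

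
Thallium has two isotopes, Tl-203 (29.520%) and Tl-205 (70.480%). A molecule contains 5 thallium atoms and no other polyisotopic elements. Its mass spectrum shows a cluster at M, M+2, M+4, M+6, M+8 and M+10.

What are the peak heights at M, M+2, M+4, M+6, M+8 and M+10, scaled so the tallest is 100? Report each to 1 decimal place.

0.6 : 7.3 : 35.1 : 83.8 : 100.0 : 47.8

Each Tl atom is independently Tl-203 (p = 0.29520) or Tl-205 (q = 0.70480); the cluster is the binomial expansion (p + q)^5.
P(M) = 0.29520^5 = 0.002242
P(M+2) = 5 × 0.29520^4 × 0.70480^1 = 0.026761
P(M+4) = 10 × 0.29520^3 × 0.70480^2 = 0.127785
P(M+6) = 10 × 0.29520^2 × 0.70480^3 = 0.305092
P(M+8) = 5 × 0.29520^1 × 0.70480^4 = 0.364208
P(M+10) = 0.70480^5 = 0.173912
The M+8 peak is largest (0.364208); scaling to 100 gives 0.6 : 7.3 : 35.1 : 83.8 : 100.0 : 47.8.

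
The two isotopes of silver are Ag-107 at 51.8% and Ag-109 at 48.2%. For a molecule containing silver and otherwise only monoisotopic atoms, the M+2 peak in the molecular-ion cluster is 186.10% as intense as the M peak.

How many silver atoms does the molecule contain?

2

With n Ag atoms, P(M+2)/P(M) = C(n,1)·p^(n−1)q / p^n = n·q/p = n · 0.482/0.518.
n = 1.8610 × 0.518/0.482 = 2.00 ≈ 2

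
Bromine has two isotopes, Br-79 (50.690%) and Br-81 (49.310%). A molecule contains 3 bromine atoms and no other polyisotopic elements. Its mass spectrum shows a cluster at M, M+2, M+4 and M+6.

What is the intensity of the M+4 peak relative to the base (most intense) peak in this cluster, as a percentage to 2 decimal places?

97.28%

(0.50690 + 0.49310)^3 gives M 0.1302, M+2 0.3801, M+4 0.3698, M+6 0.1199; the largest is M+2.
P(M+2) = C(3,1) × 0.50690^2 × 0.49310^1 = 3 × 0.25694761 × 0.4931 = 0.380103 (base)
P(M+4) = C(3,2) × 0.50690^1 × 0.49310^2 = 3 × 0.5069 × 0.24314761 = 0.369755
Relative intensity = 0.369755 / 0.380103 × 100 = 97.28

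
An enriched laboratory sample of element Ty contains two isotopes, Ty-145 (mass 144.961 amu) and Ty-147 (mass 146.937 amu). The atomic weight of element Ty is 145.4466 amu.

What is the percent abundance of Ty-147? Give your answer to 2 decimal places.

With x = fraction of Ty-145 (so Ty-147 is 1 − x):
144.961·x + 146.937·(1 − x) = 145.4466
(144.961 − 146.937)·x = 145.4466 − 146.937
x = -1.4904 / -1.976 = 0.75425 → 75.43% Ty-145, 24.57% Ty-147.

24.57%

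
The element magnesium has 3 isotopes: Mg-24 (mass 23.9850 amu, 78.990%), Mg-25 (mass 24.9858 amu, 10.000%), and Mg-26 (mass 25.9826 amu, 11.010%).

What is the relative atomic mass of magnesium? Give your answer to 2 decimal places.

The abundance-weighted mean is 0.78990 × 23.9850 + 0.10000 × 24.9858 + 0.11010 × 25.9826
= 18.94575 + 2.49858 + 2.86068 = 24.30501 amu

24.31 amu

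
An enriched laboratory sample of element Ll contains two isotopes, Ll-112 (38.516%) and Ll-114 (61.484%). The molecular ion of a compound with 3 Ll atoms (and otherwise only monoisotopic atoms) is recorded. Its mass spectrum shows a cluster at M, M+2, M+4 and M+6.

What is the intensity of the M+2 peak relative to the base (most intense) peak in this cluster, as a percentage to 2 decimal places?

(0.38516 + 0.61484)^3 gives M 0.0571, M+2 0.2736, M+4 0.4368, M+6 0.2324; the largest is M+4.
P(M+4) = C(3,2) × 0.38516^1 × 0.61484^2 = 3 × 0.38516 × 0.37802823 = 0.436804 (base)
P(M+2) = C(3,1) × 0.38516^2 × 0.61484^1 = 3 × 0.14834823 × 0.61484 = 0.273631
Relative intensity = 0.273631 / 0.436804 × 100 = 62.64

62.64%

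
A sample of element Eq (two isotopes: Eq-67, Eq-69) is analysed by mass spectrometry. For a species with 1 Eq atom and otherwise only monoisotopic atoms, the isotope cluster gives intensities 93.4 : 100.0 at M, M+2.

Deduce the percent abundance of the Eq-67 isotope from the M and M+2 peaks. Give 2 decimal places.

Let p = fractional abundance of Eq-67. I(M+2)/I(M) = [C(1,1)·p^0·(1−p)] / p^1 = 1·(1−p)/p = 100.0/93.4 = 1.0707
(1−p)/p = 1.0707/1 = 1.0707  ⇒  p = 1/(1 + 1.0707) = 0.4829
Eq-67: 48.29%, Eq-69: 51.71%.

48.29%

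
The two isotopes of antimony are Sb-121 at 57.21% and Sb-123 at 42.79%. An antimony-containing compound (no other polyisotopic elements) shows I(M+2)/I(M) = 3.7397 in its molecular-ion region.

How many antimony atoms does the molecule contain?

For n independent Sb atoms, I(M+2)/I(M) = n · (abundance Sb-123) / (abundance Sb-121) = n · 0.4279/0.5721.
n = 3.7397 × 0.5721/0.4279 = 5.00 ≈ 5

5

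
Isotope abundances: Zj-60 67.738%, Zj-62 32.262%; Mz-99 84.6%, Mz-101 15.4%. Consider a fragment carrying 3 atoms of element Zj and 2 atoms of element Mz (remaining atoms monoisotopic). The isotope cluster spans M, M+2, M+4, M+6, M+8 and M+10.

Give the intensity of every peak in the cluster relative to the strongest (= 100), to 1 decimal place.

Element Zj pattern (n=3): 0.31081152 : 0.44409643 : 0.21151258 : 0.03357947
Element Mz pattern (n=2): 0.715716 : 0.260568 : 0.023716
Convolve the two distributions (both contribute in 2-u steps):
  M: 0.31081152×0.715716 = 0.222453
  M+2: 0.31081152×0.260568 + 0.44409643×0.715716 = 0.398834
  M+4: 0.31081152×0.023716 + 0.44409643×0.260568 + 0.21151258×0.715716 = 0.274471
  M+6: 0.44409643×0.023716 + 0.21151258×0.260568 + 0.03357947×0.715716 = 0.089679
  M+8: 0.21151258×0.023716 + 0.03357947×0.260568 = 0.013766
  M+10: 0.03357947×0.023716 = 0.000796
Scale to base peak (0.398834) = 100: 55.8 : 100.0 : 68.8 : 22.5 : 3.5 : 0.2

55.8 : 100.0 : 68.8 : 22.5 : 3.5 : 0.2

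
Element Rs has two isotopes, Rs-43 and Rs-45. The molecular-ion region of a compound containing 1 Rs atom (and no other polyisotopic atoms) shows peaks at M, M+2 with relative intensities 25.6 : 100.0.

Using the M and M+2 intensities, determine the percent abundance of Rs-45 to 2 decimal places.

Write p for the Rs-43 fraction. I(M+2)/I(M) = [C(1,1)·p^0·(1−p)] / p^1 = 1·(1−p)/p = 100.0/25.6 = 3.9062
(1−p)/p = 3.9062/1 = 3.9062  ⇒  p = 1/(1 + 3.9062) = 0.2038
Rs-43: 20.38%, Rs-45: 79.62%.

79.62%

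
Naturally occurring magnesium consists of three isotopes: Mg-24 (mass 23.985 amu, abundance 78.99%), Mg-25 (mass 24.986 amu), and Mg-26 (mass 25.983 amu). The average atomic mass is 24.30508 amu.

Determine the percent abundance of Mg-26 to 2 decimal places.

11.01%

Let x and y be the fractions of Mg-25 and Mg-26. Then x + y = 1 − 0.7899 = 0.2101 and 24.986x + 25.983y = 24.30508 − 0.7899×23.985 = 5.3593285.
Substituting: 24.986x + 25.983(0.2101 − x) = 5.3593285
(24.986 − 25.983)x = -0.0996998  ⇒  x = 0.10000, y = 0.11010
Mg-25: 10.00%, Mg-26: 11.01%.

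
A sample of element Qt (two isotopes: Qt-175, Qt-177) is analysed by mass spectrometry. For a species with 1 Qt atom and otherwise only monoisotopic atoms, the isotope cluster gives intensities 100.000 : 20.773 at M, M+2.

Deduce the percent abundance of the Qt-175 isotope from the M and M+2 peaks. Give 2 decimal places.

Let p = fractional abundance of Qt-175. I(M+2)/I(M) = [C(1,1)·p^0·(1−p)] / p^1 = 1·(1−p)/p = 20.773/100.000 = 0.2077
(1−p)/p = 0.2077/1 = 0.2077  ⇒  p = 1/(1 + 0.2077) = 0.8280
Qt-175: 82.80%, Qt-177: 17.20%.

82.80%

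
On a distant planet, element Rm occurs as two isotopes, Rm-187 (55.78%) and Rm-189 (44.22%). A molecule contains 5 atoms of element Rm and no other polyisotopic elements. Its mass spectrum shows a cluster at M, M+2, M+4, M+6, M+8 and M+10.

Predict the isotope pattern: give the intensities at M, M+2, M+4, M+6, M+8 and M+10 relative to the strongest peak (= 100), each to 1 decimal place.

15.9 : 63.1 : 100.0 : 79.3 : 31.4 : 5.0

The 5 Rm atoms are independent, so intensities follow the terms of (0.5578 + 0.4422)^5.
P(M) = 0.5578^5 = 0.054000
P(M+2) = 5 × 0.5578^4 × 0.4422^1 = 0.214044
P(M+4) = 10 × 0.5578^3 × 0.4422^2 = 0.339370
P(M+6) = 10 × 0.5578^2 × 0.4422^3 = 0.269038
P(M+8) = 5 × 0.5578^1 × 0.4422^4 = 0.106641
P(M+10) = 0.4422^5 = 0.016908
The M+4 peak is largest (0.339370); scaling to 100 gives 15.9 : 63.1 : 100.0 : 79.3 : 31.4 : 5.0.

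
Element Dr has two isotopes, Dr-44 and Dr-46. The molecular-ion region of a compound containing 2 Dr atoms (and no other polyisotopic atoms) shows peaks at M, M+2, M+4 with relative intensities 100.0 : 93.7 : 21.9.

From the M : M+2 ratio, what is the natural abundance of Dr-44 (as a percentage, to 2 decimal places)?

68.10%

If p is the fraction of Dr that is Dr-44, then I(M+2)/I(M) = [C(2,1)·p^1·(1−p)] / p^2 = 2·(1−p)/p = 93.7/100.0 = 0.9370
(1−p)/p = 0.9370/2 = 0.4685  ⇒  p = 1/(1 + 0.4685) = 0.6810
Dr-44: 68.10%, Dr-46: 31.90%.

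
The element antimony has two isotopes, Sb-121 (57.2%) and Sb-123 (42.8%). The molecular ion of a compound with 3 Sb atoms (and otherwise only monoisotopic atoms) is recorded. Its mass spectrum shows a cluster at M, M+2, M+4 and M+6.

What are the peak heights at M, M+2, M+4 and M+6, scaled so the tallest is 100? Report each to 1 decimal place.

44.5 : 100.0 : 74.8 : 18.7

The 3 Sb atoms are independent, so intensities follow the terms of (0.572 + 0.428)^3.
P(M) = 0.572^3 = 0.187149
P(M+2) = 3 × 0.572^2 × 0.428^1 = 0.420104
P(M+4) = 3 × 0.572^1 × 0.428^2 = 0.314344
P(M+6) = 0.428^3 = 0.078403
The M+2 peak is largest (0.420104); scaling to 100 gives 44.5 : 100.0 : 74.8 : 18.7.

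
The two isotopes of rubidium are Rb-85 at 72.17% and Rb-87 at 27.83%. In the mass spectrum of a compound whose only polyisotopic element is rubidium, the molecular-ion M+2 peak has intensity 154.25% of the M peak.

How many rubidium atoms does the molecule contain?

The M+2/M ratio from n Rb atoms is n · q/p = n · 0.2783/0.7217.
n = 1.5425 × 0.7217/0.2783 = 4.00 ≈ 4

4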